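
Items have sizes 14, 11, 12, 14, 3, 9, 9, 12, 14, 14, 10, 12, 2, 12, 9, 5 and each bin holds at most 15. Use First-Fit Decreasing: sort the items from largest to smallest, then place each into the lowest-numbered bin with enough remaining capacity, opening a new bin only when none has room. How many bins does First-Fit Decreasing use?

13

Sorted descending: 14, 14, 14, 14, 12, 12, 12, 12, 11, 10, 9, 9, 9, 5, 3, 2.
Put 14 in bin 1; 1 remain.
Put 14 in bin 2; 1 remain.
Put 14 in bin 3; 1 remain.
Put 14 in bin 4; 1 remain.
Put 12 in bin 5; 3 remain.
Put 12 in bin 6; 3 remain.
Put 12 in bin 7; 3 remain.
Put 12 in bin 8; 3 remain.
Put 11 in bin 9; 4 remain.
Put 10 in bin 10; 5 remain.
Put 9 in bin 11; 6 remain.
Put 9 in bin 12; 6 remain.
Put 9 in bin 13; 6 remain.
Put 5 in bin 10; 0 remain.
Put 3 in bin 5; 0 remain.
Put 2 in bin 6; 1 remain.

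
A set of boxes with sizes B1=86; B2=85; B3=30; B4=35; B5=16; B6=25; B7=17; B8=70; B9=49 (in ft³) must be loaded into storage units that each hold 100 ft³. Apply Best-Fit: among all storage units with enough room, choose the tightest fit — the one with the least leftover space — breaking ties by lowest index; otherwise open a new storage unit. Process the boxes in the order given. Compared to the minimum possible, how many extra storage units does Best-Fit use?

Best-Fit: [86] [85] [30,35,16,17] [25,70] [49] → 5 storage units.
Total size 413 ft³; any packing needs at least ⌈413/100⌉ = 5 storage units.
So 5 is already optimal.

0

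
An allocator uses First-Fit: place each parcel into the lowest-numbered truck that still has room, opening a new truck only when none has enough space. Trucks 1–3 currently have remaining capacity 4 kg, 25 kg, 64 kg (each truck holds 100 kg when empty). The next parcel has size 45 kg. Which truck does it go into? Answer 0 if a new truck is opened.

3

Trucks with room: truck 3 (64 kg).
The first with room is truck 3.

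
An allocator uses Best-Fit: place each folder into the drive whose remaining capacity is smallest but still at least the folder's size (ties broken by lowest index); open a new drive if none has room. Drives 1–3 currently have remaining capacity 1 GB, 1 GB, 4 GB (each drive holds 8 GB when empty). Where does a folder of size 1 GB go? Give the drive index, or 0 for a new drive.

1

Drives with room: drive 1 (1 GB), drive 2 (1 GB), drive 3 (4 GB).
Tightest fit is drive 1 with 1 GB free.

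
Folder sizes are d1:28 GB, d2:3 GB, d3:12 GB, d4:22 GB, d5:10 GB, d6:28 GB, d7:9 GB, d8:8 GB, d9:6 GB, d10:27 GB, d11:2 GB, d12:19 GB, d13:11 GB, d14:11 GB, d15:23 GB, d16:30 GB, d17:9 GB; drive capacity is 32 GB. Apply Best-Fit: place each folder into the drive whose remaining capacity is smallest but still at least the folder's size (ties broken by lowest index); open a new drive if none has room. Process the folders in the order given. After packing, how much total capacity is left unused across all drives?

d1 (28 GB) → drive 1 (remaining 4 GB)
d2 (3 GB) → drive 1 (remaining 1 GB)
d3 (12 GB) → drive 2 (remaining 20 GB)
d4 (22 GB) → drive 3 (remaining 10 GB)
d5 (10 GB) → drive 3 (remaining 0 GB)
d6 (28 GB) → drive 4 (remaining 4 GB)
d7 (9 GB) → drive 2 (remaining 11 GB)
d8 (8 GB) → drive 2 (remaining 3 GB)
d9 (6 GB) → drive 5 (remaining 26 GB)
d10 (27 GB) → drive 6 (remaining 5 GB)
d11 (2 GB) → drive 2 (remaining 1 GB)
d12 (19 GB) → drive 5 (remaining 7 GB)
d13 (11 GB) → drive 7 (remaining 21 GB)
d14 (11 GB) → drive 7 (remaining 10 GB)
d15 (23 GB) → drive 8 (remaining 9 GB)
d16 (30 GB) → drive 9 (remaining 2 GB)
d17 (9 GB) → drive 8 (remaining 0 GB)
9 drives × 32 GB = 288 GB; used 258 GB; unused 30 GB.

30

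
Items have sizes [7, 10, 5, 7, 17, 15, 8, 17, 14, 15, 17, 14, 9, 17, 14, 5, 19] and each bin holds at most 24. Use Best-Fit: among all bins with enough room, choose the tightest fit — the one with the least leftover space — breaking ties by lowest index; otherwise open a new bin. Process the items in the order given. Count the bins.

bin 1: place 7, 17 left
bin 1: place 10, 7 left
bin 1: place 5, 2 left
bin 2: place 7, 17 left
bin 2: place 17, 0 left
bin 3: place 15, 9 left
bin 3: place 8, 1 left
bin 4: place 17, 7 left
bin 5: place 14, 10 left
bin 6: place 15, 9 left
bin 7: place 17, 7 left
bin 8: place 14, 10 left
bin 6: place 9, 0 left
bin 9: place 17, 7 left
bin 10: place 14, 10 left
bin 4: place 5, 2 left
bin 11: place 19, 5 left

11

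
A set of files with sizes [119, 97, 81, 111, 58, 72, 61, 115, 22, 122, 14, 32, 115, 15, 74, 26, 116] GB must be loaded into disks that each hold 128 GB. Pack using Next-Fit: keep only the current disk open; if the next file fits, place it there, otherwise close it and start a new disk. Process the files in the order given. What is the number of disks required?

14

119 GB → disk 1 (remaining 9 GB)
97 GB → disk 2 (remaining 31 GB)
81 GB → disk 3 (remaining 47 GB)
111 GB → disk 4 (remaining 17 GB)
58 GB → disk 5 (remaining 70 GB)
72 GB → disk 6 (remaining 56 GB)
61 GB → disk 7 (remaining 67 GB)
115 GB → disk 8 (remaining 13 GB)
22 GB → disk 9 (remaining 106 GB)
122 GB → disk 10 (remaining 6 GB)
14 GB → disk 11 (remaining 114 GB)
32 GB → disk 11 (remaining 82 GB)
115 GB → disk 12 (remaining 13 GB)
15 GB → disk 13 (remaining 113 GB)
74 GB → disk 13 (remaining 39 GB)
26 GB → disk 13 (remaining 13 GB)
116 GB → disk 14 (remaining 12 GB)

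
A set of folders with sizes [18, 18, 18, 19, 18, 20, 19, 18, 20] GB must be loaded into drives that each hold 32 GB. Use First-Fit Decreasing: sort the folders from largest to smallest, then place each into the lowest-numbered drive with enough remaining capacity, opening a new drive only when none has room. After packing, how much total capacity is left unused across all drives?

120

Sorted descending: 20, 20, 19, 19, 18, 18, 18, 18, 18.
drive 1: place 20 GB, 12 GB left
drive 2: place 20 GB, 12 GB left
drive 3: place 19 GB, 13 GB left
drive 4: place 19 GB, 13 GB left
drive 5: place 18 GB, 14 GB left
drive 6: place 18 GB, 14 GB left
drive 7: place 18 GB, 14 GB left
drive 8: place 18 GB, 14 GB left
drive 9: place 18 GB, 14 GB left
9 drives × 32 GB = 288 GB; used 168 GB; unused 120 GB.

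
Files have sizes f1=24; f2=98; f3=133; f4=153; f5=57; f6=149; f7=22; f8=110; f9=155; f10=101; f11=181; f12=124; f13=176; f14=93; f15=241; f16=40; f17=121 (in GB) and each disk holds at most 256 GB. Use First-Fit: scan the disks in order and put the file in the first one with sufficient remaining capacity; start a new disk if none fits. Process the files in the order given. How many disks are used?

f1 (24 GB) → disk 1 (remaining 232 GB)
f2 (98 GB) → disk 1 (remaining 134 GB)
f3 (133 GB) → disk 1 (remaining 1 GB)
f4 (153 GB) → disk 2 (remaining 103 GB)
f5 (57 GB) → disk 2 (remaining 46 GB)
f6 (149 GB) → disk 3 (remaining 107 GB)
f7 (22 GB) → disk 2 (remaining 24 GB)
f8 (110 GB) → disk 4 (remaining 146 GB)
f9 (155 GB) → disk 5 (remaining 101 GB)
f10 (101 GB) → disk 3 (remaining 6 GB)
f11 (181 GB) → disk 6 (remaining 75 GB)
f12 (124 GB) → disk 4 (remaining 22 GB)
f13 (176 GB) → disk 7 (remaining 80 GB)
f14 (93 GB) → disk 5 (remaining 8 GB)
f15 (241 GB) → disk 8 (remaining 15 GB)
f16 (40 GB) → disk 6 (remaining 35 GB)
f17 (121 GB) → disk 9 (remaining 135 GB)
Final disks: [24,98,133] [153,57,22] [149,101] [110,124] [155,93] [181,40] [176] [241] [121].

9 disks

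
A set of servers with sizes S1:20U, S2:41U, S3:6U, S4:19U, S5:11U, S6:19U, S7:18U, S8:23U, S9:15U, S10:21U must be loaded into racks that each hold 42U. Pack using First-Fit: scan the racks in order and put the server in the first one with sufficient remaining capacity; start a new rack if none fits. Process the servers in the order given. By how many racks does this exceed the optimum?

First-Fit: [20,6,11] [41] [19,19] [18,23] [15,21] → 5 racks.
Total size 193U; any packing needs at least ⌈193/42⌉ = 5 racks.
So 5 is already optimal.

0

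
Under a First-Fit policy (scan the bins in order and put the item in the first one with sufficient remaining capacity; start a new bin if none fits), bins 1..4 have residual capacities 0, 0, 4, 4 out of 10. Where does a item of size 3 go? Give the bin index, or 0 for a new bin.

Bins with room: bin 3 (4), bin 4 (4).
The first with room is bin 3.

3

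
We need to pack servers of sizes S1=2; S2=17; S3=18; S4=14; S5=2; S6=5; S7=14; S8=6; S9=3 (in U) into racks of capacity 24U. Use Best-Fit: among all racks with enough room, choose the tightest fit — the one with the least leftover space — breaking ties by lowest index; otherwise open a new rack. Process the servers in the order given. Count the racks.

Put S1 (2U) in rack 1; 22U remain.
Put S2 (17U) in rack 1; 5U remain.
Put S3 (18U) in rack 2; 6U remain.
Put S4 (14U) in rack 3; 10U remain.
Put S5 (2U) in rack 1; 3U remain.
Put S6 (5U) in rack 2; 1U remain.
Put S7 (14U) in rack 4; 10U remain.
Put S8 (6U) in rack 3; 4U remain.
Put S9 (3U) in rack 1; 0U remain.
Final racks: [2,17,2,3] [18,5] [14,6] [14].

4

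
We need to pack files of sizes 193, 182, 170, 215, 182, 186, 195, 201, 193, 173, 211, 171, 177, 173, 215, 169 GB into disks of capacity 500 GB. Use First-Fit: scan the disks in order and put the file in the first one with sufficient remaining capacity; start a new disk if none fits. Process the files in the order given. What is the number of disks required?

193 GB → disk 1 (remaining 307 GB)
182 GB → disk 1 (remaining 125 GB)
170 GB → disk 2 (remaining 330 GB)
215 GB → disk 2 (remaining 115 GB)
182 GB → disk 3 (remaining 318 GB)
186 GB → disk 3 (remaining 132 GB)
195 GB → disk 4 (remaining 305 GB)
201 GB → disk 4 (remaining 104 GB)
193 GB → disk 5 (remaining 307 GB)
173 GB → disk 5 (remaining 134 GB)
211 GB → disk 6 (remaining 289 GB)
171 GB → disk 6 (remaining 118 GB)
177 GB → disk 7 (remaining 323 GB)
173 GB → disk 7 (remaining 150 GB)
215 GB → disk 8 (remaining 285 GB)
169 GB → disk 8 (remaining 116 GB)
Final disks: [193,182] [170,215] [182,186] [195,201] [193,173] [211,171] [177,173] [215,169].

8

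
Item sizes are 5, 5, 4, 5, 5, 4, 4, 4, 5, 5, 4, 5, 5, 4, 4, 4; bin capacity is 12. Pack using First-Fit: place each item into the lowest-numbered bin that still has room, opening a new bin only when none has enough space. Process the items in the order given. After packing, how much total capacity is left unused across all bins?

12

bin 1: place 5, 7 left
bin 1: place 5, 2 left
bin 2: place 4, 8 left
bin 2: place 5, 3 left
bin 3: place 5, 7 left
bin 3: place 4, 3 left
bin 4: place 4, 8 left
bin 4: place 4, 4 left
bin 5: place 5, 7 left
bin 5: place 5, 2 left
bin 4: place 4, 0 left
bin 6: place 5, 7 left
bin 6: place 5, 2 left
bin 7: place 4, 8 left
bin 7: place 4, 4 left
bin 7: place 4, 0 left
7 bins × 12 = 84; used 72; unused 12.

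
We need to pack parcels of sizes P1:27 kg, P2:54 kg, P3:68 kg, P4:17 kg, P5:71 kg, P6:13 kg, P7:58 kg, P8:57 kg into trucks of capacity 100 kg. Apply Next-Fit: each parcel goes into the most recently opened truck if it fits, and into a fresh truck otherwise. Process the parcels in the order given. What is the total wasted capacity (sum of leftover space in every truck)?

135

truck 1: place P1 (27 kg), 73 kg left
truck 1: place P2 (54 kg), 19 kg left
truck 2: place P3 (68 kg), 32 kg left
truck 2: place P4 (17 kg), 15 kg left
truck 3: place P5 (71 kg), 29 kg left
truck 3: place P6 (13 kg), 16 kg left
truck 4: place P7 (58 kg), 42 kg left
truck 5: place P8 (57 kg), 43 kg left
5 trucks × 100 kg = 500 kg; used 365 kg; unused 135 kg.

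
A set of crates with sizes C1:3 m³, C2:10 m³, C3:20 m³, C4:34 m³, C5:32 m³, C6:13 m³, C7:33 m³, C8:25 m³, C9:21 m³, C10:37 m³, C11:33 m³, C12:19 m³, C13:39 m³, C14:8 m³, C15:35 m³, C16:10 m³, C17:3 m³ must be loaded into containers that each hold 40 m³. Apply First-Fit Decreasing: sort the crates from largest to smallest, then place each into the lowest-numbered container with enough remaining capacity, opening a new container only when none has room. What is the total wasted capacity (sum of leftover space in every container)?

Sorted descending: 39, 37, 35, 34, 33, 33, 32, 25, 21, 20, 19, 13, 10, 10, 8, 3, 3.
Put 39 m³ in container 1; 1 m³ remain.
Put 37 m³ in container 2; 3 m³ remain.
Put 35 m³ in container 3; 5 m³ remain.
Put 34 m³ in container 4; 6 m³ remain.
Put 33 m³ in container 5; 7 m³ remain.
Put 33 m³ in container 6; 7 m³ remain.
Put 32 m³ in container 7; 8 m³ remain.
Put 25 m³ in container 8; 15 m³ remain.
Put 21 m³ in container 9; 19 m³ remain.
Put 20 m³ in container 10; 20 m³ remain.
Put 19 m³ in container 9; 0 m³ remain.
Put 13 m³ in container 8; 2 m³ remain.
Put 10 m³ in container 10; 10 m³ remain.
Put 10 m³ in container 10; 0 m³ remain.
Put 8 m³ in container 7; 0 m³ remain.
Put 3 m³ in container 2; 0 m³ remain.
Put 3 m³ in container 3; 2 m³ remain.
10 containers × 40 m³ = 400 m³; used 375 m³; unused 25 m³.

25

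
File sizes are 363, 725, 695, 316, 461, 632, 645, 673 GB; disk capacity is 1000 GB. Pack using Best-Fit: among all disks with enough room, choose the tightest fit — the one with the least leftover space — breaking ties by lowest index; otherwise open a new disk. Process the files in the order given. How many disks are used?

7

Put 363 GB in disk 1; 637 GB remain.
Put 725 GB in disk 2; 275 GB remain.
Put 695 GB in disk 3; 305 GB remain.
Put 316 GB in disk 1; 321 GB remain.
Put 461 GB in disk 4; 539 GB remain.
Put 632 GB in disk 5; 368 GB remain.
Put 645 GB in disk 6; 355 GB remain.
Put 673 GB in disk 7; 327 GB remain.
Final disks: [363,316] [725] [695] [461] [632] [645] [673].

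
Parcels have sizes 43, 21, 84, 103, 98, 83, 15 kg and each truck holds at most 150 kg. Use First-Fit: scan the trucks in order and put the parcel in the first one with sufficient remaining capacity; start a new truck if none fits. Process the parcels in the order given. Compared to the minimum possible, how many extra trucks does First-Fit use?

0

First-Fit: [43,21,84] [103,15] [98] [83] → 4 trucks.
4 parcels exceed 75 kg (half the capacity), and no two of those can share a truck, so at least 4 trucks are needed.
So 4 is already optimal.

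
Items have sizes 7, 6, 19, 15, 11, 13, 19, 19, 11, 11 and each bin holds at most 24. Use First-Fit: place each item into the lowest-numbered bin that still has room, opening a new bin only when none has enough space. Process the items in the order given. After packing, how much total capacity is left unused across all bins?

37

7 → bin 1 (remaining 17)
6 → bin 1 (remaining 11)
19 → bin 2 (remaining 5)
15 → bin 3 (remaining 9)
11 → bin 1 (remaining 0)
13 → bin 4 (remaining 11)
19 → bin 5 (remaining 5)
19 → bin 6 (remaining 5)
11 → bin 4 (remaining 0)
11 → bin 7 (remaining 13)
7 bins × 24 = 168; used 131; unused 37.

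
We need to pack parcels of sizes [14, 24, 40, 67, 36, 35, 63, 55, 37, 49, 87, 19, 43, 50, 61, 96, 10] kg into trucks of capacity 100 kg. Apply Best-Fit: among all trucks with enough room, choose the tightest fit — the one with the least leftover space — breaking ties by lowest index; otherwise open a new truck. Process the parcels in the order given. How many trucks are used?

14 kg → truck 1 (remaining 86 kg)
24 kg → truck 1 (remaining 62 kg)
40 kg → truck 1 (remaining 22 kg)
67 kg → truck 2 (remaining 33 kg)
36 kg → truck 3 (remaining 64 kg)
35 kg → truck 3 (remaining 29 kg)
63 kg → truck 4 (remaining 37 kg)
55 kg → truck 5 (remaining 45 kg)
37 kg → truck 4 (remaining 0 kg)
49 kg → truck 6 (remaining 51 kg)
87 kg → truck 7 (remaining 13 kg)
19 kg → truck 1 (remaining 3 kg)
43 kg → truck 5 (remaining 2 kg)
50 kg → truck 6 (remaining 1 kg)
61 kg → truck 8 (remaining 39 kg)
96 kg → truck 9 (remaining 4 kg)
10 kg → truck 7 (remaining 3 kg)

9 trucks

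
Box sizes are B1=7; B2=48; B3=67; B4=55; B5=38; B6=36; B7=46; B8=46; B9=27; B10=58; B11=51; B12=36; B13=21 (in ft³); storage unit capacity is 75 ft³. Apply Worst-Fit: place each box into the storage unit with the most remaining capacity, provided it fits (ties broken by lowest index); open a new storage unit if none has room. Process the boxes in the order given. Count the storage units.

9

Put B1 (7 ft³) in storage unit 1; 68 ft³ remain.
Put B2 (48 ft³) in storage unit 1; 20 ft³ remain.
Put B3 (67 ft³) in storage unit 2; 8 ft³ remain.
Put B4 (55 ft³) in storage unit 3; 20 ft³ remain.
Put B5 (38 ft³) in storage unit 4; 37 ft³ remain.
Put B6 (36 ft³) in storage unit 4; 1 ft³ remain.
Put B7 (46 ft³) in storage unit 5; 29 ft³ remain.
Put B8 (46 ft³) in storage unit 6; 29 ft³ remain.
Put B9 (27 ft³) in storage unit 5; 2 ft³ remain.
Put B10 (58 ft³) in storage unit 7; 17 ft³ remain.
Put B11 (51 ft³) in storage unit 8; 24 ft³ remain.
Put B12 (36 ft³) in storage unit 9; 39 ft³ remain.
Put B13 (21 ft³) in storage unit 9; 18 ft³ remain.
Final storage units: [7,48] [67] [55] [38,36] [46,27] [46] [58] [51] [36,21].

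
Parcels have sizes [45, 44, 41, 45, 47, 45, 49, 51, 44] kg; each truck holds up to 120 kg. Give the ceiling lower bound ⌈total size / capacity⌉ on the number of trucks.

Total size = 45 + 44 + 41 + 45 + 47 + 45 + 49 + 51 + 44 = 411 kg.
⌈411 / 120⌉ = 4.

4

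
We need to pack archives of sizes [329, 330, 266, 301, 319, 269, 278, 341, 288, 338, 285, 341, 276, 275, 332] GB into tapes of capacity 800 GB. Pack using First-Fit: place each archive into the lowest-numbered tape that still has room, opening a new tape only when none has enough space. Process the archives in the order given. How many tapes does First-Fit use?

8

329 GB → tape 1 (remaining 471 GB)
330 GB → tape 1 (remaining 141 GB)
266 GB → tape 2 (remaining 534 GB)
301 GB → tape 2 (remaining 233 GB)
319 GB → tape 3 (remaining 481 GB)
269 GB → tape 3 (remaining 212 GB)
278 GB → tape 4 (remaining 522 GB)
341 GB → tape 4 (remaining 181 GB)
288 GB → tape 5 (remaining 512 GB)
338 GB → tape 5 (remaining 174 GB)
285 GB → tape 6 (remaining 515 GB)
341 GB → tape 6 (remaining 174 GB)
276 GB → tape 7 (remaining 524 GB)
275 GB → tape 7 (remaining 249 GB)
332 GB → tape 8 (remaining 468 GB)
Final tapes: [329,330] [266,301] [319,269] [278,341] [288,338] [285,341] [276,275] [332].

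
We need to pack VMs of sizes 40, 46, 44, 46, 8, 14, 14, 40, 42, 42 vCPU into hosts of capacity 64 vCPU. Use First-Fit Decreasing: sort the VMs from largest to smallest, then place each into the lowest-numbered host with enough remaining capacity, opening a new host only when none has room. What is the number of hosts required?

7

Sorted descending: 46, 46, 44, 42, 42, 40, 40, 14, 14, 8.
46 vCPU → host 1 (remaining 18 vCPU)
46 vCPU → host 2 (remaining 18 vCPU)
44 vCPU → host 3 (remaining 20 vCPU)
42 vCPU → host 4 (remaining 22 vCPU)
42 vCPU → host 5 (remaining 22 vCPU)
40 vCPU → host 6 (remaining 24 vCPU)
40 vCPU → host 7 (remaining 24 vCPU)
14 vCPU → host 1 (remaining 4 vCPU)
14 vCPU → host 2 (remaining 4 vCPU)
8 vCPU → host 3 (remaining 12 vCPU)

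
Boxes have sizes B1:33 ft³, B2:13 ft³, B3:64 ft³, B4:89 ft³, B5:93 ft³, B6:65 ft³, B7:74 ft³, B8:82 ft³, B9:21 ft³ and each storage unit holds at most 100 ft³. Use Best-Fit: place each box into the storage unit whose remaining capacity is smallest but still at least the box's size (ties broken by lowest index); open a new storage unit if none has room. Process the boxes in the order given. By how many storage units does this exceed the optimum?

1

Best-Fit: [33,13] [64] [89] [93] [65] [74,21] [82] → 7 storage units.
Total size 534 ft³; any packing needs at least ⌈534/100⌉ = 6 storage units.
An optimal packing achieves that bound: [93] [89] [82,13] [74,21] [65,33] [64] → 6 storage units.
Excess: 7 − 6 = 1.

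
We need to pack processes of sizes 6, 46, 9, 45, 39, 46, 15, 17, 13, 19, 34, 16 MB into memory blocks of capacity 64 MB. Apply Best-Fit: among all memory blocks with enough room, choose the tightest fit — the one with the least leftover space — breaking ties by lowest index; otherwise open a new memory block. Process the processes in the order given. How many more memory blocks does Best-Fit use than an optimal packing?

Best-Fit: [6,46,9] [45,17] [39,13] [46,15] [19,34] [16] → 6 memory blocks.
Total size 305 MB; any packing needs at least ⌈305/64⌉ = 5 memory blocks.
An optimal packing achieves that bound: [46,17] [46,16] [45,19] [39,15,9] [34,13,6] → 5 memory blocks.
Excess: 6 − 5 = 1.

1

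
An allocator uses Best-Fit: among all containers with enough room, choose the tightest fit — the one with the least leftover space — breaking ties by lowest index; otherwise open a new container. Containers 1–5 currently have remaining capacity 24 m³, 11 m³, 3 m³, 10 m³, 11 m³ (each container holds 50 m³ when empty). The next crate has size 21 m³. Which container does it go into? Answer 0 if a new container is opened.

1

Containers with room: container 1 (24 m³).
Tightest fit is container 1 with 24 m³ free.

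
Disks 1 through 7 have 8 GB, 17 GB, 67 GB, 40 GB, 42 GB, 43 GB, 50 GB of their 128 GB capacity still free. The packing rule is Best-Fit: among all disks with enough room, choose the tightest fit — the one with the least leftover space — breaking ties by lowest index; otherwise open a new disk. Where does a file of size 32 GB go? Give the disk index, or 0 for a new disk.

4

Disks with room: disk 3 (67 GB), disk 4 (40 GB), disk 5 (42 GB), disk 6 (43 GB), disk 7 (50 GB).
Tightest fit is disk 4 with 40 GB free.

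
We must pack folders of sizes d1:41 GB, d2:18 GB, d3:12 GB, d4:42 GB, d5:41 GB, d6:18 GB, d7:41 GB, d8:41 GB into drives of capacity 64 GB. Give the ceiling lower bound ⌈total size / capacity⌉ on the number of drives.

Total size = 41 + 18 + 12 + 42 + 41 + 18 + 41 + 41 = 254 GB.
⌈254 / 64⌉ = 4.

4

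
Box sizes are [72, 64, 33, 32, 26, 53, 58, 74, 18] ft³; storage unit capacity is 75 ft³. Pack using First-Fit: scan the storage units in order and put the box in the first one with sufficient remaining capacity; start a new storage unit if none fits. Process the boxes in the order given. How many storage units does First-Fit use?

72 ft³ → storage unit 1 (remaining 3 ft³)
64 ft³ → storage unit 2 (remaining 11 ft³)
33 ft³ → storage unit 3 (remaining 42 ft³)
32 ft³ → storage unit 3 (remaining 10 ft³)
26 ft³ → storage unit 4 (remaining 49 ft³)
53 ft³ → storage unit 5 (remaining 22 ft³)
58 ft³ → storage unit 6 (remaining 17 ft³)
74 ft³ → storage unit 7 (remaining 1 ft³)
18 ft³ → storage unit 4 (remaining 31 ft³)

7 storage units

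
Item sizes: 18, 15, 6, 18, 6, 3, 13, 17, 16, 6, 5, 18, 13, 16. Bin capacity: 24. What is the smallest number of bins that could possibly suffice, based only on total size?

8

Total size = 18 + 15 + 6 + 18 + 6 + 3 + 13 + 17 + 16 + 6 + 5 + 18 + 13 + 16 = 170.
⌈170 / 24⌉ = 8.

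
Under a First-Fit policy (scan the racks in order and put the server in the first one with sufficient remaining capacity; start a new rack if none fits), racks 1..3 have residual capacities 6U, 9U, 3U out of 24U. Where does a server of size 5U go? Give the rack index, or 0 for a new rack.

Racks with room: rack 1 (6U), rack 2 (9U).
The first with room is rack 1.

1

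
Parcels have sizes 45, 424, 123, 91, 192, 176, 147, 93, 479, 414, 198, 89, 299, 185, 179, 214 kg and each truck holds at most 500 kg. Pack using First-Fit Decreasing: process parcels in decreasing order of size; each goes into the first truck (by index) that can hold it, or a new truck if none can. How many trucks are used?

Sorted descending: 479, 424, 414, 299, 214, 198, 192, 185, 179, 176, 147, 123, 93, 91, 89, 45.
truck 1: place 479 kg, 21 kg left
truck 2: place 424 kg, 76 kg left
truck 3: place 414 kg, 86 kg left
truck 4: place 299 kg, 201 kg left
truck 5: place 214 kg, 286 kg left
truck 4: place 198 kg, 3 kg left
truck 5: place 192 kg, 94 kg left
truck 6: place 185 kg, 315 kg left
truck 6: place 179 kg, 136 kg left
truck 7: place 176 kg, 324 kg left
truck 7: place 147 kg, 177 kg left
truck 6: place 123 kg, 13 kg left
truck 5: place 93 kg, 1 kg left
truck 7: place 91 kg, 86 kg left
truck 8: place 89 kg, 411 kg left
truck 2: place 45 kg, 31 kg left

8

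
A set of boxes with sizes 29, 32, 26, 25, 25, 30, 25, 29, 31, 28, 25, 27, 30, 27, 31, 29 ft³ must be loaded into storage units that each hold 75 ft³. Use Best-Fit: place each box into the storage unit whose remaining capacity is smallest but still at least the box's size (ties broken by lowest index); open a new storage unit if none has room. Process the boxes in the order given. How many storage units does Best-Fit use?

storage unit 1: place 29 ft³, 46 ft³ left
storage unit 1: place 32 ft³, 14 ft³ left
storage unit 2: place 26 ft³, 49 ft³ left
storage unit 2: place 25 ft³, 24 ft³ left
storage unit 3: place 25 ft³, 50 ft³ left
storage unit 3: place 30 ft³, 20 ft³ left
storage unit 4: place 25 ft³, 50 ft³ left
storage unit 4: place 29 ft³, 21 ft³ left
storage unit 5: place 31 ft³, 44 ft³ left
storage unit 5: place 28 ft³, 16 ft³ left
storage unit 6: place 25 ft³, 50 ft³ left
storage unit 6: place 27 ft³, 23 ft³ left
storage unit 7: place 30 ft³, 45 ft³ left
storage unit 7: place 27 ft³, 18 ft³ left
storage unit 8: place 31 ft³, 44 ft³ left
storage unit 8: place 29 ft³, 15 ft³ left
Final storage units: [29,32] [26,25] [25,30] [25,29] [31,28] [25,27] [30,27] [31,29].

8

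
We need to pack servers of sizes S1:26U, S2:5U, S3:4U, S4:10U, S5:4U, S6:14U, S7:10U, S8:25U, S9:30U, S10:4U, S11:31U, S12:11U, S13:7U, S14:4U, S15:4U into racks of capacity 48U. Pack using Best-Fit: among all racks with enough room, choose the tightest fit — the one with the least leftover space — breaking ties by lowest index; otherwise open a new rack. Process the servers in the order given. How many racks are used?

S1 (26U) → rack 1 (remaining 22U)
S2 (5U) → rack 1 (remaining 17U)
S3 (4U) → rack 1 (remaining 13U)
S4 (10U) → rack 1 (remaining 3U)
S5 (4U) → rack 2 (remaining 44U)
S6 (14U) → rack 2 (remaining 30U)
S7 (10U) → rack 2 (remaining 20U)
S8 (25U) → rack 3 (remaining 23U)
S9 (30U) → rack 4 (remaining 18U)
S10 (4U) → rack 4 (remaining 14U)
S11 (31U) → rack 5 (remaining 17U)
S12 (11U) → rack 4 (remaining 3U)
S13 (7U) → rack 5 (remaining 10U)
S14 (4U) → rack 5 (remaining 6U)
S15 (4U) → rack 5 (remaining 2U)

5 racks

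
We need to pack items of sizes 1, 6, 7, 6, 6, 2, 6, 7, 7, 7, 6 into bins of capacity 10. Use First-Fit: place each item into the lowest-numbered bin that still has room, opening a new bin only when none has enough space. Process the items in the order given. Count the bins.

1 → bin 1 (remaining 9)
6 → bin 1 (remaining 3)
7 → bin 2 (remaining 3)
6 → bin 3 (remaining 4)
6 → bin 4 (remaining 4)
2 → bin 1 (remaining 1)
6 → bin 5 (remaining 4)
7 → bin 6 (remaining 3)
7 → bin 7 (remaining 3)
7 → bin 8 (remaining 3)
6 → bin 9 (remaining 4)

9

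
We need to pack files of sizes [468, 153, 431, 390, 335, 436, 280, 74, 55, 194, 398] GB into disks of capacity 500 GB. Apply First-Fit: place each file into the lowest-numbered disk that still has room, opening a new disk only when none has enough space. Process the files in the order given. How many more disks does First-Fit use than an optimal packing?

First-Fit: [468] [153,335] [431,55] [390,74] [436] [280,194] [398] → 7 disks.
Total size 3214 GB; any packing needs at least ⌈3214/500⌉ = 7 disks.
So 7 is already optimal.

0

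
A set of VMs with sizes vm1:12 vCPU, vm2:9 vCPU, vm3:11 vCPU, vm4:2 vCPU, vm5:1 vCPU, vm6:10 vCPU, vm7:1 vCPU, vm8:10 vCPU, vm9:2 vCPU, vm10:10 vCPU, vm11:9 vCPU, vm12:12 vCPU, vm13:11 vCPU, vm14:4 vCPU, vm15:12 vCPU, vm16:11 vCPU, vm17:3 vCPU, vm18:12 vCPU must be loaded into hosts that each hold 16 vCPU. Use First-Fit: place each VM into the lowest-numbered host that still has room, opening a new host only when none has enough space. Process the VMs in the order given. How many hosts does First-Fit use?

host 1: place vm1 (12 vCPU), 4 vCPU left
host 2: place vm2 (9 vCPU), 7 vCPU left
host 3: place vm3 (11 vCPU), 5 vCPU left
host 1: place vm4 (2 vCPU), 2 vCPU left
host 1: place vm5 (1 vCPU), 1 vCPU left
host 4: place vm6 (10 vCPU), 6 vCPU left
host 1: place vm7 (1 vCPU), 0 vCPU left
host 5: place vm8 (10 vCPU), 6 vCPU left
host 2: place vm9 (2 vCPU), 5 vCPU left
host 6: place vm10 (10 vCPU), 6 vCPU left
host 7: place vm11 (9 vCPU), 7 vCPU left
host 8: place vm12 (12 vCPU), 4 vCPU left
host 9: place vm13 (11 vCPU), 5 vCPU left
host 2: place vm14 (4 vCPU), 1 vCPU left
host 10: place vm15 (12 vCPU), 4 vCPU left
host 11: place vm16 (11 vCPU), 5 vCPU left
host 3: place vm17 (3 vCPU), 2 vCPU left
host 12: place vm18 (12 vCPU), 4 vCPU left

12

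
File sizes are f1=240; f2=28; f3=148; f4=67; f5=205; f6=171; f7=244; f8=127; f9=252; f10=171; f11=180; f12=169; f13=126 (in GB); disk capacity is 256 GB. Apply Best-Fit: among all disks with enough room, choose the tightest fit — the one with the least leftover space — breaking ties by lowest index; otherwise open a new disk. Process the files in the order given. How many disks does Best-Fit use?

f1 (240 GB) → disk 1 (remaining 16 GB)
f2 (28 GB) → disk 2 (remaining 228 GB)
f3 (148 GB) → disk 2 (remaining 80 GB)
f4 (67 GB) → disk 2 (remaining 13 GB)
f5 (205 GB) → disk 3 (remaining 51 GB)
f6 (171 GB) → disk 4 (remaining 85 GB)
f7 (244 GB) → disk 5 (remaining 12 GB)
f8 (127 GB) → disk 6 (remaining 129 GB)
f9 (252 GB) → disk 7 (remaining 4 GB)
f10 (171 GB) → disk 8 (remaining 85 GB)
f11 (180 GB) → disk 9 (remaining 76 GB)
f12 (169 GB) → disk 10 (remaining 87 GB)
f13 (126 GB) → disk 6 (remaining 3 GB)
Final disks: [240] [28,148,67] [205] [171] [244] [127,126] [252] [171] [180] [169].

10 disks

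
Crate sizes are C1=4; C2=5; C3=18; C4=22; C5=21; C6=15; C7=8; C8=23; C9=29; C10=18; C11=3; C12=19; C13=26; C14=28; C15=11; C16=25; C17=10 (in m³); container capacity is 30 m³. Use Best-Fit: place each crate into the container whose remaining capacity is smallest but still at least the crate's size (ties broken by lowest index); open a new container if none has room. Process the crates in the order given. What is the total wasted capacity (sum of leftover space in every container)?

45

Put C1 (4 m³) in container 1; 26 m³ remain.
Put C2 (5 m³) in container 1; 21 m³ remain.
Put C3 (18 m³) in container 1; 3 m³ remain.
Put C4 (22 m³) in container 2; 8 m³ remain.
Put C5 (21 m³) in container 3; 9 m³ remain.
Put C6 (15 m³) in container 4; 15 m³ remain.
Put C7 (8 m³) in container 2; 0 m³ remain.
Put C8 (23 m³) in container 5; 7 m³ remain.
Put C9 (29 m³) in container 6; 1 m³ remain.
Put C10 (18 m³) in container 7; 12 m³ remain.
Put C11 (3 m³) in container 1; 0 m³ remain.
Put C12 (19 m³) in container 8; 11 m³ remain.
Put C13 (26 m³) in container 9; 4 m³ remain.
Put C14 (28 m³) in container 10; 2 m³ remain.
Put C15 (11 m³) in container 8; 0 m³ remain.
Put C16 (25 m³) in container 11; 5 m³ remain.
Put C17 (10 m³) in container 7; 2 m³ remain.
11 containers × 30 m³ = 330 m³; used 285 m³; unused 45 m³.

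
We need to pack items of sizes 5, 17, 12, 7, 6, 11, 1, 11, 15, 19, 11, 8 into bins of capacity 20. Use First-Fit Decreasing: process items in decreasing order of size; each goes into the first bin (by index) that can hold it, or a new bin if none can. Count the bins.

Sorted descending: 19, 17, 15, 12, 11, 11, 11, 8, 7, 6, 5, 1.
19 → bin 1 (remaining 1)
17 → bin 2 (remaining 3)
15 → bin 3 (remaining 5)
12 → bin 4 (remaining 8)
11 → bin 5 (remaining 9)
11 → bin 6 (remaining 9)
11 → bin 7 (remaining 9)
8 → bin 4 (remaining 0)
7 → bin 5 (remaining 2)
6 → bin 6 (remaining 3)
5 → bin 3 (remaining 0)
1 → bin 1 (remaining 0)
Final bins: [19,1] [17] [15,5] [12,8] [11,7] [11,6] [11].

7 bins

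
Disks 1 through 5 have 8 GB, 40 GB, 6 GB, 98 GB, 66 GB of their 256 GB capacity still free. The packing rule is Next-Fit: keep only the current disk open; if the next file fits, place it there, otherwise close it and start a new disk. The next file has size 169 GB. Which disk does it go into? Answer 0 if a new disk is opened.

Next-Fit only looks at disk 5, which has 66 GB free.
169 GB does not fit, so a new disk is opened.

0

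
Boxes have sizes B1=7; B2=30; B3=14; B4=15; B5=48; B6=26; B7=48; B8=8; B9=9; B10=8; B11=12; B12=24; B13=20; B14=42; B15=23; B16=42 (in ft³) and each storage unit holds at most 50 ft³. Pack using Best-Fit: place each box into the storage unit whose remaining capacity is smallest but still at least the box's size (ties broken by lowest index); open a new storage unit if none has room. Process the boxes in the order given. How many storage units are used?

9

Put B1 (7 ft³) in storage unit 1; 43 ft³ remain.
Put B2 (30 ft³) in storage unit 1; 13 ft³ remain.
Put B3 (14 ft³) in storage unit 2; 36 ft³ remain.
Put B4 (15 ft³) in storage unit 2; 21 ft³ remain.
Put B5 (48 ft³) in storage unit 3; 2 ft³ remain.
Put B6 (26 ft³) in storage unit 4; 24 ft³ remain.
Put B7 (48 ft³) in storage unit 5; 2 ft³ remain.
Put B8 (8 ft³) in storage unit 1; 5 ft³ remain.
Put B9 (9 ft³) in storage unit 2; 12 ft³ remain.
Put B10 (8 ft³) in storage unit 2; 4 ft³ remain.
Put B11 (12 ft³) in storage unit 4; 12 ft³ remain.
Put B12 (24 ft³) in storage unit 6; 26 ft³ remain.
Put B13 (20 ft³) in storage unit 6; 6 ft³ remain.
Put B14 (42 ft³) in storage unit 7; 8 ft³ remain.
Put B15 (23 ft³) in storage unit 8; 27 ft³ remain.
Put B16 (42 ft³) in storage unit 9; 8 ft³ remain.
Final storage units: [7,30,8] [14,15,9,8] [48] [26,12] [48] [24,20] [42] [23] [42].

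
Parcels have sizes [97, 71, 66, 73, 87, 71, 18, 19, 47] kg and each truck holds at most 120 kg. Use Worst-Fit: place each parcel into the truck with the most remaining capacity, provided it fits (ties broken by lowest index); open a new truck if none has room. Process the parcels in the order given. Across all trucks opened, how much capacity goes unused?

171

97 kg → truck 1 (remaining 23 kg)
71 kg → truck 2 (remaining 49 kg)
66 kg → truck 3 (remaining 54 kg)
73 kg → truck 4 (remaining 47 kg)
87 kg → truck 5 (remaining 33 kg)
71 kg → truck 6 (remaining 49 kg)
18 kg → truck 3 (remaining 36 kg)
19 kg → truck 2 (remaining 30 kg)
47 kg → truck 6 (remaining 2 kg)
6 trucks × 120 kg = 720 kg; used 549 kg; unused 171 kg.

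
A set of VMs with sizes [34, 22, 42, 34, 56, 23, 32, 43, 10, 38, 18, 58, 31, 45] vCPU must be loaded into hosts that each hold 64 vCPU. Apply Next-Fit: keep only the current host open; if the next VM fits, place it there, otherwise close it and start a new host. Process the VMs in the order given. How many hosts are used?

Put 34 vCPU in host 1; 30 vCPU remain.
Put 22 vCPU in host 1; 8 vCPU remain.
Put 42 vCPU in host 2; 22 vCPU remain.
Put 34 vCPU in host 3; 30 vCPU remain.
Put 56 vCPU in host 4; 8 vCPU remain.
Put 23 vCPU in host 5; 41 vCPU remain.
Put 32 vCPU in host 5; 9 vCPU remain.
Put 43 vCPU in host 6; 21 vCPU remain.
Put 10 vCPU in host 6; 11 vCPU remain.
Put 38 vCPU in host 7; 26 vCPU remain.
Put 18 vCPU in host 7; 8 vCPU remain.
Put 58 vCPU in host 8; 6 vCPU remain.
Put 31 vCPU in host 9; 33 vCPU remain.
Put 45 vCPU in host 10; 19 vCPU remain.
Final hosts: [34,22] [42] [34] [56] [23,32] [43,10] [38,18] [58] [31] [45].

10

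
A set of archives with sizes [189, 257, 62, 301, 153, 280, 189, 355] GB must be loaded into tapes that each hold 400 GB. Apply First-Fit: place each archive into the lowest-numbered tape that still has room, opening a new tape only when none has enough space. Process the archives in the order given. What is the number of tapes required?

189 GB → tape 1 (remaining 211 GB)
257 GB → tape 2 (remaining 143 GB)
62 GB → tape 1 (remaining 149 GB)
301 GB → tape 3 (remaining 99 GB)
153 GB → tape 4 (remaining 247 GB)
280 GB → tape 5 (remaining 120 GB)
189 GB → tape 4 (remaining 58 GB)
355 GB → tape 6 (remaining 45 GB)

6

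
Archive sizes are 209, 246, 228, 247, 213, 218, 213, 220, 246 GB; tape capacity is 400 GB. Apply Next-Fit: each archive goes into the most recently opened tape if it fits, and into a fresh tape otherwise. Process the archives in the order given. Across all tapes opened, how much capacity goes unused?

1560

tape 1: place 209 GB, 191 GB left
tape 2: place 246 GB, 154 GB left
tape 3: place 228 GB, 172 GB left
tape 4: place 247 GB, 153 GB left
tape 5: place 213 GB, 187 GB left
tape 6: place 218 GB, 182 GB left
tape 7: place 213 GB, 187 GB left
tape 8: place 220 GB, 180 GB left
tape 9: place 246 GB, 154 GB left
9 tapes × 400 GB = 3600 GB; used 2040 GB; unused 1560 GB.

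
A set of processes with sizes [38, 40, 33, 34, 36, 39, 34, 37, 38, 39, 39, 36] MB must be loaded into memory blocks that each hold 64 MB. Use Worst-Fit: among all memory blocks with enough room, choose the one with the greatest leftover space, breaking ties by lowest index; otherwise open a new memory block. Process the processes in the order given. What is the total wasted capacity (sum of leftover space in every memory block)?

325

memory block 1: place 38 MB, 26 MB left
memory block 2: place 40 MB, 24 MB left
memory block 3: place 33 MB, 31 MB left
memory block 4: place 34 MB, 30 MB left
memory block 5: place 36 MB, 28 MB left
memory block 6: place 39 MB, 25 MB left
memory block 7: place 34 MB, 30 MB left
memory block 8: place 37 MB, 27 MB left
memory block 9: place 38 MB, 26 MB left
memory block 10: place 39 MB, 25 MB left
memory block 11: place 39 MB, 25 MB left
memory block 12: place 36 MB, 28 MB left
12 memory blocks × 64 MB = 768 MB; used 443 MB; unused 325 MB.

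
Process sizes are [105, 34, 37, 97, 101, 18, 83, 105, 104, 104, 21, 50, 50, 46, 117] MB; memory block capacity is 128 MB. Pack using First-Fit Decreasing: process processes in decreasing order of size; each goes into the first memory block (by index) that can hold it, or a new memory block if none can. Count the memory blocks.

10

Sorted descending: 117, 105, 105, 104, 104, 101, 97, 83, 50, 50, 46, 37, 34, 21, 18.
Put 117 MB in memory block 1; 11 MB remain.
Put 105 MB in memory block 2; 23 MB remain.
Put 105 MB in memory block 3; 23 MB remain.
Put 104 MB in memory block 4; 24 MB remain.
Put 104 MB in memory block 5; 24 MB remain.
Put 101 MB in memory block 6; 27 MB remain.
Put 97 MB in memory block 7; 31 MB remain.
Put 83 MB in memory block 8; 45 MB remain.
Put 50 MB in memory block 9; 78 MB remain.
Put 50 MB in memory block 9; 28 MB remain.
Put 46 MB in memory block 10; 82 MB remain.
Put 37 MB in memory block 8; 8 MB remain.
Put 34 MB in memory block 10; 48 MB remain.
Put 21 MB in memory block 2; 2 MB remain.
Put 18 MB in memory block 3; 5 MB remain.
Final memory blocks: [117] [105,21] [105,18] [104] [104] [101] [97] [83,37] [50,50] [46,34].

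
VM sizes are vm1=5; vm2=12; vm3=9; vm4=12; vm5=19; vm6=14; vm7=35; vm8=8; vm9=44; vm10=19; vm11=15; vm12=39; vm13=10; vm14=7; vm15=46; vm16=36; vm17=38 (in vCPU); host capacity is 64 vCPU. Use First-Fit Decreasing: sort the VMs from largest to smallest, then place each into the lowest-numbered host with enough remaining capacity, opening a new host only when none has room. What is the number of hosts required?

6 hosts

Sorted descending: 46, 44, 39, 38, 36, 35, 19, 19, 15, 14, 12, 12, 10, 9, 8, 7, 5.
host 1: place 46 vCPU, 18 vCPU left
host 2: place 44 vCPU, 20 vCPU left
host 3: place 39 vCPU, 25 vCPU left
host 4: place 38 vCPU, 26 vCPU left
host 5: place 36 vCPU, 28 vCPU left
host 6: place 35 vCPU, 29 vCPU left
host 2: place 19 vCPU, 1 vCPU left
host 3: place 19 vCPU, 6 vCPU left
host 1: place 15 vCPU, 3 vCPU left
host 4: place 14 vCPU, 12 vCPU left
host 4: place 12 vCPU, 0 vCPU left
host 5: place 12 vCPU, 16 vCPU left
host 5: place 10 vCPU, 6 vCPU left
host 6: place 9 vCPU, 20 vCPU left
host 6: place 8 vCPU, 12 vCPU left
host 6: place 7 vCPU, 5 vCPU left
host 3: place 5 vCPU, 1 vCPU left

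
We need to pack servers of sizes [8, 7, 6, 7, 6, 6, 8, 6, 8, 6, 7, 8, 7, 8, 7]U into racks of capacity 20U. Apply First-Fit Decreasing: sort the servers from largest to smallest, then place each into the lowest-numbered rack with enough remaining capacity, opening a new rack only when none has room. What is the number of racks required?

Sorted descending: 8, 8, 8, 8, 8, 7, 7, 7, 7, 7, 6, 6, 6, 6, 6.
Put 8U in rack 1; 12U remain.
Put 8U in rack 1; 4U remain.
Put 8U in rack 2; 12U remain.
Put 8U in rack 2; 4U remain.
Put 8U in rack 3; 12U remain.
Put 7U in rack 3; 5U remain.
Put 7U in rack 4; 13U remain.
Put 7U in rack 4; 6U remain.
Put 7U in rack 5; 13U remain.
Put 7U in rack 5; 6U remain.
Put 6U in rack 4; 0U remain.
Put 6U in rack 5; 0U remain.
Put 6U in rack 6; 14U remain.
Put 6U in rack 6; 8U remain.
Put 6U in rack 6; 2U remain.
Final racks: [8,8] [8,8] [8,7] [7,7,6] [7,7,6] [6,6,6].

6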